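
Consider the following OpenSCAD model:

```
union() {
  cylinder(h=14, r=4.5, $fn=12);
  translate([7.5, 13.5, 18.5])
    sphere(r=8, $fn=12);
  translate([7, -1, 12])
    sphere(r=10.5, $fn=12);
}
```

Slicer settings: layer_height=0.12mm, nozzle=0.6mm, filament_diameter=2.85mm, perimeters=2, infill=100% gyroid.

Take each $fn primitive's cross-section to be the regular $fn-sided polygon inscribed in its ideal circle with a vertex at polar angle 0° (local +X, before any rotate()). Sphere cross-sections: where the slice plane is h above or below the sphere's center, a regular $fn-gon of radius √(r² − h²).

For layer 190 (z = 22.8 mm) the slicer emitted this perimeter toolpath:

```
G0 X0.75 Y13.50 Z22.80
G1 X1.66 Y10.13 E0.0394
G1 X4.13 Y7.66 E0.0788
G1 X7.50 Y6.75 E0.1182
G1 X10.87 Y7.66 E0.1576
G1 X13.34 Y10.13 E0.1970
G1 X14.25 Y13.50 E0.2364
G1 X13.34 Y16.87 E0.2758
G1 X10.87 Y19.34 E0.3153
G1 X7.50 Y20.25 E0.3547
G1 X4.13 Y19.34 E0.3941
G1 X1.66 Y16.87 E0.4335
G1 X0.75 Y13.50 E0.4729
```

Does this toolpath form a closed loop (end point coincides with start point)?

Start point (G0): (0.75, 13.50). End point (last G1): the path returns to the start — closed.

yes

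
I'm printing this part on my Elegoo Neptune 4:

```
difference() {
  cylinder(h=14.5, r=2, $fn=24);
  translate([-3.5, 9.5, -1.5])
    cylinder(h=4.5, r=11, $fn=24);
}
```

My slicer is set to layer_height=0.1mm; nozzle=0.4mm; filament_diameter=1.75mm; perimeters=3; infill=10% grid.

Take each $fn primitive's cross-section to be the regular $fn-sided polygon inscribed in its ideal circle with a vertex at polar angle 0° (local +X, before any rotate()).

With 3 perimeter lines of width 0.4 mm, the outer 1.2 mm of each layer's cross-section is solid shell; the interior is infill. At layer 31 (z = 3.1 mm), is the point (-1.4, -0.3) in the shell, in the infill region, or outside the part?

shell

At z = 3.1 mm: the r=2 cylinder gives a regular 24-gon of circumradius 2 (constant along its height); the cylinder at (-3.5, 9.5) does not reach this height (z outside [-1.5, 3]); Subtracting the remaining from the first: none of the subtracted shapes is present at this height, so the r=2 cylinder is unchanged — 1 connected region. Overall, the cross-section is a single solid region. The nearest boundary edge runs (-2.00, 0.00)→(-1.93, -0.52); distance from the point to it = 0.56 mm. The point is inside the cross-section, 0.56 mm from the nearest boundary — within the 1.2 mm shell band (3 × 0.4).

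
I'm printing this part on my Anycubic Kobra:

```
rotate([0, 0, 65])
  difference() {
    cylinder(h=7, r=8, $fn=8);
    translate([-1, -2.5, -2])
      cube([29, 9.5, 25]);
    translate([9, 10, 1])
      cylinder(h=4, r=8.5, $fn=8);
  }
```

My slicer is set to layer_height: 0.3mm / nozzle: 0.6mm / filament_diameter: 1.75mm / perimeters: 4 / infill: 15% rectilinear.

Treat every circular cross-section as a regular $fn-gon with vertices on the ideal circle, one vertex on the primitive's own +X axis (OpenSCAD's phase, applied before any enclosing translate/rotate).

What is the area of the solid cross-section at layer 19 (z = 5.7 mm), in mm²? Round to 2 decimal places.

108.77 mm²

At z = 5.7 mm: the r=8 cylinder gives a regular 8-gon of circumradius 8 (constant along its height) (area = (8/2)·8.000²·sin(360°/8) = 181.02 mm²); the cube at (-1, -2.5) is present — its section is the full 29×9.5 rectangle (area 275.50 mm²); the cylinder at (9, 10) is absent (z outside [1, 5]); Subtracting the remaining from the first: starting from the r=8 cylinder (181.02 mm²), the 29×9.5 cube at (-1, -2.5) partially overlaps it — only the 72.25 mm² overlap (of its 275.50 mm²) is removed, clipping the outline — area = 108.77 mm²; (whole slice rotated 65° about Z — lengths, areas and connectivity unchanged). Overall, the cross-section is a single solid region. Net area = 108.77 mm².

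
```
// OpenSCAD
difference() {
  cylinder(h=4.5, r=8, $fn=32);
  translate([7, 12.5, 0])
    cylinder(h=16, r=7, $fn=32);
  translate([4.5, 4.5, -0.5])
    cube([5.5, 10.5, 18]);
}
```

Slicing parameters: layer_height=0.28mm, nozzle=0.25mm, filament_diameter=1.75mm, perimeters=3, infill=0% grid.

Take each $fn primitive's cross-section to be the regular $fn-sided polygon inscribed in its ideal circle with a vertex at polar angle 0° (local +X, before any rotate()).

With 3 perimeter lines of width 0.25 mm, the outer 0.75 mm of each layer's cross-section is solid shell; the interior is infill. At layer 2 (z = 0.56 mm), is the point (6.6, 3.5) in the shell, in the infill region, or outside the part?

shell

At z = 0.56 mm: the cylinder: section is a regular 32-gon, circumradius r=8; the r=7 cylinder at (7, 12.5) gives a regular 32-gon of circumradius 7 (constant along its height); the cube at (4.5, 4.5) is present — its section is the full 5.5×10.5 rectangle; Subtracting the remaining from the first: starting from the r=8 cylinder, the r=7 cylinder at (7, 12.5) partially overlaps it — only the 1.79 mm² overlap (of its 152.95 mm²) is removed, clipping the outline; the 5.5×10.5 cube at (4.5, 4.5) partially overlaps it — only the 2.06 mm² overlap (of its 57.75 mm²) is removed, clipping the outline — 1 connected region. Overall, the cross-section is a single solid region. The nearest boundary edge runs (6.65, 4.44)→(7.39, 3.06); distance from the point to it = 0.49 mm. The point is inside the cross-section, 0.49 mm from the nearest boundary — within the 0.75 mm shell band (3 × 0.25).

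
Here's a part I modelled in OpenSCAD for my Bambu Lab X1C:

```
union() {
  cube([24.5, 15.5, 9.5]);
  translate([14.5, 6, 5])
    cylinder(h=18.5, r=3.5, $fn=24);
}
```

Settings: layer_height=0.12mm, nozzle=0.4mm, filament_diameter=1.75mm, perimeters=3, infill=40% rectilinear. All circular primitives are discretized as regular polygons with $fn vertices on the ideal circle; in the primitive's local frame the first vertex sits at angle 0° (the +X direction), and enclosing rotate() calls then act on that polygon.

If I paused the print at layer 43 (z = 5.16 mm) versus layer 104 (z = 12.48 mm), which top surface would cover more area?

Layer 43 (z = 5.16): the 24.5×15.5 cube contributes its full rectangle (area 379.75 mm²); the r=3.5 cylinder at (14.5, 6) gives a regular 24-gon of circumradius 3.5 (constant along its height) (area = (24/2)·3.500²·sin(360°/24) = 38.05 mm²); Merging all regions: the r=3.5 cylinder at (14.5, 6) lies entirely inside the 24.5×15.5 cube, so the union is just the 24.5×15.5 cube — area = 379.75 mm². So its area = 379.75 mm². Layer 104 (z = 12.48): the cube is absent (z outside [0, 9.5]); the r=3.5 cylinder at (14.5, 6) contributes a regular 24-gon of circumradius 3.5 (area = (24/2)·3.500²·sin(360°/24) = 38.05 mm²); Merging all regions: only the r=3.5 cylinder at (14.5, 6) is present, so the union is just that shape — area = 38.05 mm². So its area = 38.05 mm². Layer 43 is larger (379.75 vs 38.05 mm²).

layer 43 (z = 5.16 mm)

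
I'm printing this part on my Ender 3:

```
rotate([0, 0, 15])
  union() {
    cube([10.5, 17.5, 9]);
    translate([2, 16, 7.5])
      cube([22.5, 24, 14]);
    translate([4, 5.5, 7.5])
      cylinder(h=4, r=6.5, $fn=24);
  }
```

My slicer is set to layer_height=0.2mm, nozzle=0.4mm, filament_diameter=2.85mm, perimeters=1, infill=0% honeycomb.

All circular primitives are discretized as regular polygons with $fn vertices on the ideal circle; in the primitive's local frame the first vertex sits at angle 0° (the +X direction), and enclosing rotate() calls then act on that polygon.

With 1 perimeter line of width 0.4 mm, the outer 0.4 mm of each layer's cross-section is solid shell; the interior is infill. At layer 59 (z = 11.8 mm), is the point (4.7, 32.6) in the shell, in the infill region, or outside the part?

infill

At z = 11.8 mm: the cube is absent (z outside [0, 9]); the 22.5×24 cube at (2, 16) contributes its full rectangle; the cylinder at (4, 5.5) is absent (z outside [7.5, 11.5]); Combining (union): only the 22.5×24 cube at (2, 16) is present, so the union is just that shape — 1 connected region; (whole slice rotated 15° about Z — lengths, areas and connectivity unchanged). Overall, the cross-section is a single solid region. Undo the 15° rotation: the query point maps to (12.977, 30.273) in the un-rotated model frame. The nearest boundary edge runs (24.50, 40.00)→(2.00, 40.00); distance from the point to it = 9.73 mm. The point is inside the cross-section and 9.73 mm from the nearest boundary — more than the 0.4 mm shell width (1 × 0.4), so it's in the infill interior.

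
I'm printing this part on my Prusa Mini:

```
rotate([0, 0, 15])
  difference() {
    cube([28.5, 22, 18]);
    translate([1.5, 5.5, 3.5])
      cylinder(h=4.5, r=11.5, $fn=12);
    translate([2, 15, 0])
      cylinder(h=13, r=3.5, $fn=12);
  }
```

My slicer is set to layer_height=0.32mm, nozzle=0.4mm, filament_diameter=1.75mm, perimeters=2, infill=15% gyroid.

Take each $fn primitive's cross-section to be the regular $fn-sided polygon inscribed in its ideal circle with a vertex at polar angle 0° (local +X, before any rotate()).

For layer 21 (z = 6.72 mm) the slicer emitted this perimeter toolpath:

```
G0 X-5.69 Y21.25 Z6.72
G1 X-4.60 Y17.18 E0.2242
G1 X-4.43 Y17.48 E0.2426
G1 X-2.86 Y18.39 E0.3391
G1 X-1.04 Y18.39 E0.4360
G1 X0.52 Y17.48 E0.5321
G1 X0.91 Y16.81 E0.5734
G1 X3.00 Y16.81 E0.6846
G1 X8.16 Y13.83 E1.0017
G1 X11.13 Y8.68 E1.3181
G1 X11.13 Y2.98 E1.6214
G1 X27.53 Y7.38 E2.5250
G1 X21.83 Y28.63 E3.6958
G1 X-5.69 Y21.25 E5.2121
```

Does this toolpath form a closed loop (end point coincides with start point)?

yes

Start point (G0): (-5.69, 21.25). End point (last G1): the path returns to the start — closed.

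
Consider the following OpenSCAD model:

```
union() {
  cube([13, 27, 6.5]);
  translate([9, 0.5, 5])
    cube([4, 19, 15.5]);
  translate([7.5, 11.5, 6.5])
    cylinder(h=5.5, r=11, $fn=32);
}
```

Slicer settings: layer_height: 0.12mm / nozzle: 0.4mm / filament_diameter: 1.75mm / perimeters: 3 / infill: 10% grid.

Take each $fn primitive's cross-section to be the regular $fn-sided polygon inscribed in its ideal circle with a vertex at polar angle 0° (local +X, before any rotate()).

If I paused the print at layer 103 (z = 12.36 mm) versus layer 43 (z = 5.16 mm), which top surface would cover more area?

Layer 103 (z = 12.36): the cube is not intersected at this z (z outside [0, 6.5]); the cube at (9, 0.5) is present — its section is the full 4×19 rectangle (area 76.00 mm²); the cylinder at (7.5, 11.5) is absent (z outside [6.5, 12]); Taking the union: only the 4×19 cube at (9, 0.5) is present, so the union is just that shape — area = 76.00 mm². So its area = 76.00 mm². Layer 43 (z = 5.16): the 13×27 cube contributes its full rectangle (area 351.00 mm²); the cube at (9, 0.5) (footprint 4×19) is included at this height (area 76.00 mm²); the cylinder at (7.5, 11.5) does not reach this height (z outside [6.5, 12]); Combining (union): the 4×19 cube at (9, 0.5) lies entirely inside the 13×27 cube, so the union is just the 13×27 cube — area = 351.00 mm². So its area = 351.00 mm². Layer 43 is larger (351.00 vs 76.00 mm²).

layer 43 (z = 5.16 mm)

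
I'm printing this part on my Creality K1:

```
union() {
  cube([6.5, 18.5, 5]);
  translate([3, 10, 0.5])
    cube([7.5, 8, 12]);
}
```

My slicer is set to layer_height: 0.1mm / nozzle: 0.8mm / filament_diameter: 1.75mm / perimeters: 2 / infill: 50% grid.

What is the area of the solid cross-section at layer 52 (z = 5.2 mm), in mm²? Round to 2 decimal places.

60.00 mm²

At z = 5.2 mm: the cube is absent (z outside [0, 5]); the cube at (3, 10) (footprint 7.5×8) is included at this height (area 60.00 mm²); Merging all regions: only the 7.5×8 cube at (3, 10) is present, so the union is just that shape — area = 60.00 mm². Overall, the cross-section is a single solid region. Net area = 60.00 mm².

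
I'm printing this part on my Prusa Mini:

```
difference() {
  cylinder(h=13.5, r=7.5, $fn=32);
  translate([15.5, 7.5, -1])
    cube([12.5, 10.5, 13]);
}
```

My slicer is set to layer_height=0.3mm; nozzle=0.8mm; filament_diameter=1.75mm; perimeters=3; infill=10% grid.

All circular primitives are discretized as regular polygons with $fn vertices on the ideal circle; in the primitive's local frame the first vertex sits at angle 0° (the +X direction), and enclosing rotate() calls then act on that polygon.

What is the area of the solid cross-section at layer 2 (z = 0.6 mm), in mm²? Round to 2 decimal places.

175.58 mm²

At z = 0.6 mm: the r=7.5 cylinder gives a regular 32-gon of circumradius 7.5 (constant along its height) (area = (32/2)·7.500²·sin(360°/32) = 175.58 mm²); the cube at (15.5, 7.5) (footprint 12.5×10.5) is included at this height (area 131.25 mm²); After the difference (first − rest): starting from the r=7.5 cylinder (175.58 mm²), the 12.5×10.5 cube at (15.5, 7.5) misses the remaining region (no effect) — area = 175.58 mm². Overall, the cross-section is a single solid region. Net area = 175.58 mm².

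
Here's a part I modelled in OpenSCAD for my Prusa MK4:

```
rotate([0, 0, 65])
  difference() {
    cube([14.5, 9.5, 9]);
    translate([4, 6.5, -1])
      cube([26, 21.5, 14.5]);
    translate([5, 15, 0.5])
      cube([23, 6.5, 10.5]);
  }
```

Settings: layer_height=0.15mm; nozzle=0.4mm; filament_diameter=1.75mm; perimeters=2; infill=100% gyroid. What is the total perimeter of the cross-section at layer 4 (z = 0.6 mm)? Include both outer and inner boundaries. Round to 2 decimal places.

48.00 mm

At z = 0.6 mm: the cube is present — its section is the full 14.5×9.5 rectangle (perimeter 48.00 mm); the cube at (4, 6.5) (footprint 26×21.5) is included at this height (perimeter 95.00 mm); the cube at (5, 15) (footprint 23×6.5) is included at this height (perimeter 59.00 mm); Subtracting the remaining from the first: starting from the 14.5×9.5 cube, the 26×21.5 cube at (4, 6.5) partially overlaps it — only the 31.50 mm² overlap (of its 559.00 mm²) is removed, clipping the outline; the 23×6.5 cube at (5, 15) misses the remaining region (no effect) — boundary = 48.00 mm; (rotated 65° about Z; rotation is an isometry so areas/perimeters/island counts are preserved). Overall, the cross-section is a single solid region. Total boundary length (outer) = 48.00 mm.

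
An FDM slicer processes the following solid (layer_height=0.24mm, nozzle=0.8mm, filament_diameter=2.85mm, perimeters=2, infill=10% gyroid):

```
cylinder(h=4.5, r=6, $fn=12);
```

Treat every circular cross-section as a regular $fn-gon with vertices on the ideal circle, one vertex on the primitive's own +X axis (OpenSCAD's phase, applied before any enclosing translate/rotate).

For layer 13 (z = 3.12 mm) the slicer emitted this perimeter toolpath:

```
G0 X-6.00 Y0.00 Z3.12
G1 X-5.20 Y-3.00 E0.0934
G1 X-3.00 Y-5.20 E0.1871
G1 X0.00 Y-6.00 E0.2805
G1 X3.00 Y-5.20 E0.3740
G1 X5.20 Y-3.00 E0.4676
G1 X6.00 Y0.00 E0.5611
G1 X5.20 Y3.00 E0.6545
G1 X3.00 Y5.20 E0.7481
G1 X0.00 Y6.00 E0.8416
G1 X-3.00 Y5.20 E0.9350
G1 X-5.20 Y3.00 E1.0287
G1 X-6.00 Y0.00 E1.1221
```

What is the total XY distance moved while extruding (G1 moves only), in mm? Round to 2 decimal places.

Sum the Euclidean lengths of each G1 segment: total = 37.28 mm.

37.28 mm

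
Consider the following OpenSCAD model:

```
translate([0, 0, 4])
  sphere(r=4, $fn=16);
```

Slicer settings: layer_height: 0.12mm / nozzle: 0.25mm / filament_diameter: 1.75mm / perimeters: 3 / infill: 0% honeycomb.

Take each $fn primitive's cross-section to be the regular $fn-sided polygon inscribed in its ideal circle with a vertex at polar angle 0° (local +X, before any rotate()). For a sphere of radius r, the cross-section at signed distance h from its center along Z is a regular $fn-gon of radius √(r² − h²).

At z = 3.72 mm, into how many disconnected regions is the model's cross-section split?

1

At z = 3.72 mm: the r=4 sphere slices to a regular 16-gon of circumradius 3.990 (√(r²−h²) with h=0.28 from center). The result has 1 disconnected region.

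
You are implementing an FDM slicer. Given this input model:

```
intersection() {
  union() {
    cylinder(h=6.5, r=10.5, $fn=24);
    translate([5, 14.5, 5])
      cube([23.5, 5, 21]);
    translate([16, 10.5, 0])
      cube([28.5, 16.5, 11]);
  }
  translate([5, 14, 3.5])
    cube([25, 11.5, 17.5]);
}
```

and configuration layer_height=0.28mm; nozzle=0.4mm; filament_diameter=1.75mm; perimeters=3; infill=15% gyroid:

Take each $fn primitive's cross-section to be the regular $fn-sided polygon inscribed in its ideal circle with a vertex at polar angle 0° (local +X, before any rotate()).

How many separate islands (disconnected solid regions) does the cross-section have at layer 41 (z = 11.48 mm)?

1

At z = 11.48 mm: the cylinder is not intersected at this z (z outside [0, 6.5]); the cube at (5, 14.5) (footprint 23.5×5) is included at this height; the cube at (16, 10.5) is absent (z outside [0, 11]); Merging all regions: only the 23.5×5 cube at (5, 14.5) is present, so the union is just that shape — 1 connected region; the cube at (5, 14) is present — its section is the full 25×11.5 rectangle; Taking the intersection: that combined region lies inside the 25×11.5 cube at (5, 14), so it is kept whole — 1 connected region. Overall, the cross-section is a single solid region. Island count = 1.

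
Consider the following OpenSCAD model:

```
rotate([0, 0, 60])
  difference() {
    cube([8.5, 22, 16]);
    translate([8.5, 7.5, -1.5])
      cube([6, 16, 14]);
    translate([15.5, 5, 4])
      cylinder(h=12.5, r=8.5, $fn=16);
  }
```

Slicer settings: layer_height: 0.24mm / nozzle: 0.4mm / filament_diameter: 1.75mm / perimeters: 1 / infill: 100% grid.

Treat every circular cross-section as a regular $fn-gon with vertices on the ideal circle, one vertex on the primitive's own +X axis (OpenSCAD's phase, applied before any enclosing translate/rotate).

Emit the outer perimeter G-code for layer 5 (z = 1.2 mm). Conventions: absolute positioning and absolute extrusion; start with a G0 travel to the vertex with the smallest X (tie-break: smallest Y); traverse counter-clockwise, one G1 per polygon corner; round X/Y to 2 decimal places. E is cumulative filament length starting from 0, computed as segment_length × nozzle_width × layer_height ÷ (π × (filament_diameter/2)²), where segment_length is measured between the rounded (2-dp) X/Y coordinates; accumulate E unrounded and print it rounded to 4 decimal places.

G0 X-19.05 Y11.00 Z1.20
G1 X0.00 Y0.00 E0.8780
G1 X4.25 Y7.36 E1.2172
G1 X-14.80 Y18.36 E2.0952
G1 X-19.05 Y11.00 E2.4344

At z = 1.2 mm: the 8.5×22 cube contributes its full rectangle; the cube at (8.5, 7.5) (footprint 6×16) is included at this height; the cylinder at (15.5, 5) is not intersected at this z (z outside [4, 16.5]); After the difference (first − rest): starting from the 8.5×22 cube, the 6×16 cube at (8.5, 7.5) misses the remaining region (no effect) — 1 connected region; (whole slice rotated 60° about Z — lengths, areas and connectivity unchanged). The outline is a single polygon with 4 vertices. Extrusion per mm of travel: 0.4 × 0.24 / (π × 0.875²) = 0.039912. Accumulating E over each segment gives final E = 2.4344.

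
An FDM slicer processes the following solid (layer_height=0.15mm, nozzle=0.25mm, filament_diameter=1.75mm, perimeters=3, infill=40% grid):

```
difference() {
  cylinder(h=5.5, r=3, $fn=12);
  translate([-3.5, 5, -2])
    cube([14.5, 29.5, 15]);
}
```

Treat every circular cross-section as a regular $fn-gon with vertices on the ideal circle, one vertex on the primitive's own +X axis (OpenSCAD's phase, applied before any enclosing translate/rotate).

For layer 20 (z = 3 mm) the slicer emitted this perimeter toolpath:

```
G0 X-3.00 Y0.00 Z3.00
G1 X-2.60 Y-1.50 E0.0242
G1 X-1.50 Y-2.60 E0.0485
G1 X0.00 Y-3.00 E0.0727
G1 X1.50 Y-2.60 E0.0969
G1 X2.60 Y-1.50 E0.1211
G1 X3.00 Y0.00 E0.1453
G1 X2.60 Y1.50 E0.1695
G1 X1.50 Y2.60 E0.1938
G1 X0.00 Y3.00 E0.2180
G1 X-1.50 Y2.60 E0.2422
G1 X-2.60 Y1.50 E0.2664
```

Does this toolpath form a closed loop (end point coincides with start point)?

Start point (G0): (-3.00, 0.00). End point (last G1): the path does not return to the start — open.

no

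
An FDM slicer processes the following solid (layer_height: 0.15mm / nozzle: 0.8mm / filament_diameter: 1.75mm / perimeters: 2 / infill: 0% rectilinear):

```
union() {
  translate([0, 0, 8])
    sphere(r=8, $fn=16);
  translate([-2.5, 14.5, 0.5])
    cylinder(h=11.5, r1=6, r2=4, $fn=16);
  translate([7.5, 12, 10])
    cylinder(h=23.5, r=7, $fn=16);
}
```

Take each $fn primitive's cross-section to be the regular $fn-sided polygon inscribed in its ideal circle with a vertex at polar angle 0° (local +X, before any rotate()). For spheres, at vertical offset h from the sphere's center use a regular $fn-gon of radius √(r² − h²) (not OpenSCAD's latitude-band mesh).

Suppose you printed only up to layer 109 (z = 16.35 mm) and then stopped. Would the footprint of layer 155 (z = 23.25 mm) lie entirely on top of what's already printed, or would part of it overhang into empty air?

entirely on top

Compare the two slices. At z = 16.35: the sphere does not reach this height (|z−center|=8.350 > r=8); the cone at (-2.5, 14.5) is absent (z outside [0.5, 12]); the cylinder at (7.5, 12): section is a regular 16-gon, circumradius r=7 (area = (16/2)·7.000²·sin(360°/16) = 150.01 mm²); Taking the union: only the r=7 cylinder at (7.5, 12) is present, so the union is just that shape — area = 150.01 mm². At z = 23.25: the sphere is absent (|z−center|=15.250 > r=8); the cone at (-2.5, 14.5) is absent (z outside [0.5, 12]); the r=7 cylinder at (7.5, 12) contributes a regular 16-gon of circumradius 7 (area = (16/2)·7.000²·sin(360°/16) = 150.01 mm²); Merging all regions: only the r=7 cylinder at (7.5, 12) is present, so the union is just that shape — area = 150.01 mm². Checking containment: the cross-section at z = 23.25 is a subset of the cross-section at z = 16.35.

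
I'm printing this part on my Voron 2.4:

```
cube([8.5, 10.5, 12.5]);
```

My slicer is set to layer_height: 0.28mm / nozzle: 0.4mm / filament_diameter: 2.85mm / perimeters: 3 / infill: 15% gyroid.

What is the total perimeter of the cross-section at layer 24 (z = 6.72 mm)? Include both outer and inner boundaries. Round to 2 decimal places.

At z = 6.72 mm: the cube is present — its section is the full 8.5×10.5 rectangle (perimeter 38.00 mm). Overall, the cross-section is a single solid region. Total boundary length (outer) = 38.00 mm.

38.00 mm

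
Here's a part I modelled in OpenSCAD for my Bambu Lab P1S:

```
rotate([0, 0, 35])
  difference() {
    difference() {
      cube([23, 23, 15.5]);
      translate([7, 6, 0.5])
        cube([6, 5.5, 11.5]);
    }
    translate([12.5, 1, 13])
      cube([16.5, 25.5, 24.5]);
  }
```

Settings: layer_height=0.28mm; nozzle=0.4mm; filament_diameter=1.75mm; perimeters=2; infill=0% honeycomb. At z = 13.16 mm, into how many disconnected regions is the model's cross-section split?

At z = 13.16 mm: the cube (footprint 23×23) is included at this height; the cube at (7, 6) does not reach this height (z outside [0.5, 12]); Subtracting the remaining from the first: none of the subtracted shapes is present at this height, so the 23×23 cube is unchanged — 1 connected region; the cube at (12.5, 1) (footprint 16.5×25.5) is included at this height; Subtracting the remaining from the first: starting from that combined region, the 16.5×25.5 cube at (12.5, 1) partially overlaps it — only the 231.00 mm² overlap (of its 420.75 mm²) is removed, clipping the outline — 1 connected region; (rotated 35° about Z; rotation is an isometry so areas/perimeters/island counts are preserved). The result has 1 disconnected region.

1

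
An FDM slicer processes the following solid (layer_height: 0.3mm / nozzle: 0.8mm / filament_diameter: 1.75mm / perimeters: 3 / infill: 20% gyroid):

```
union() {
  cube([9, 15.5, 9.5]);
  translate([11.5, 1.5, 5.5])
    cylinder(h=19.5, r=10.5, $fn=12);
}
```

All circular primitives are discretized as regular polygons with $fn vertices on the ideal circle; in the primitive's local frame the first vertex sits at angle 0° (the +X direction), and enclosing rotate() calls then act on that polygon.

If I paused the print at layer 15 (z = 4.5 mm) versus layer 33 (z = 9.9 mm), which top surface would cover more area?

layer 33 (z = 9.9 mm)

Layer 15 (z = 4.5): the 9×15.5 cube contributes its full rectangle (area 139.50 mm²); the cylinder at (11.5, 1.5) is not intersected at this z (z outside [5.5, 25]); Combining (union): only the 9×15.5 cube is present, so the union is just that shape — area = 139.50 mm². So its area = 139.50 mm². Layer 33 (z = 9.9): the cube does not reach this height (z outside [0, 9.5]); the cylinder at (11.5, 1.5): section is a regular 12-gon, circumradius r=10.5 (area = (12/2)·10.500²·sin(360°/12) = 330.75 mm²); Taking the union: only the r=10.5 cylinder at (11.5, 1.5) is present, so the union is just that shape — area = 330.75 mm². So its area = 330.75 mm². Layer 33 is larger (330.75 vs 139.50 mm²).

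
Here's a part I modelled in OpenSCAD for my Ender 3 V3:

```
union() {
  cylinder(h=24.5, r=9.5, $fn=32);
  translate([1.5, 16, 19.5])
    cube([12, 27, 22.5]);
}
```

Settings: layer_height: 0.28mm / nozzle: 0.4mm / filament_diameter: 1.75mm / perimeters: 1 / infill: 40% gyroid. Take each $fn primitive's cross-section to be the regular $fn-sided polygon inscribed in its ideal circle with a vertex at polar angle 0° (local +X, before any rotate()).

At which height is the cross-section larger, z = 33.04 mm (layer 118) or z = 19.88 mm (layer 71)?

layer 71 (z = 19.88 mm)

Layer 118 (z = 33.04): the cylinder does not reach this height (z outside [0, 24.5]); the 12×27 cube at (1.5, 16) contributes its full rectangle (area 324.00 mm²); Taking the union: only the 12×27 cube at (1.5, 16) is present, so the union is just that shape — area = 324.00 mm². So its area = 324.00 mm². Layer 71 (z = 19.88): the r=9.5 cylinder gives a regular 32-gon of circumradius 9.5 (constant along its height) (area = (32/2)·9.500²·sin(360°/32) = 281.71 mm²); the cube at (1.5, 16) is present — its section is the full 12×27 rectangle (area 324.00 mm²); Combining (union): the 2 present regions are separate (no shared area or edge), so areas and boundary lengths simply add and each stays a separate island — area = 605.71 mm². So its area = 605.71 mm². Layer 71 is larger (605.71 vs 324.00 mm²).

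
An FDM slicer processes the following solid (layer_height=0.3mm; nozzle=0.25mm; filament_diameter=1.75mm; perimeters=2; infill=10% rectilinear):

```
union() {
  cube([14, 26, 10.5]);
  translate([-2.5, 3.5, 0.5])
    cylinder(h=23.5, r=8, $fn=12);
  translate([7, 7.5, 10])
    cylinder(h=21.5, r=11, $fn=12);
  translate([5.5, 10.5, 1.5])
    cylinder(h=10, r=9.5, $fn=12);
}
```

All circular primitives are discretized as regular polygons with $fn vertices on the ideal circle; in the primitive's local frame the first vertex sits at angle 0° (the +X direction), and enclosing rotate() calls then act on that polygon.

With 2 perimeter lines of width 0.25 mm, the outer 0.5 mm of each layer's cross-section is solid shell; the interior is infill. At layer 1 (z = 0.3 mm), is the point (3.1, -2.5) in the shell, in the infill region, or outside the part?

At z = 0.3 mm: the cube is present — its section is the full 14×26 rectangle; the cylinder at (-2.5, 3.5) does not reach this height (z outside [0.5, 24]); the cylinder at (7, 7.5) is not intersected at this z (z outside [10, 31.5]); the cylinder at (5.5, 10.5) is absent (z outside [1.5, 11.5]); Taking the union: only the 14×26 cube is present, so the union is just that shape — 1 connected region. Overall, the cross-section is a single solid region. The nearest boundary edge runs (0.00, 0.00)→(14.00, 0.00); distance from the point to it = 2.50 mm. The point is not inside any of the regions above, so it lies outside the cross-section (2.50 mm from the nearest boundary).

outside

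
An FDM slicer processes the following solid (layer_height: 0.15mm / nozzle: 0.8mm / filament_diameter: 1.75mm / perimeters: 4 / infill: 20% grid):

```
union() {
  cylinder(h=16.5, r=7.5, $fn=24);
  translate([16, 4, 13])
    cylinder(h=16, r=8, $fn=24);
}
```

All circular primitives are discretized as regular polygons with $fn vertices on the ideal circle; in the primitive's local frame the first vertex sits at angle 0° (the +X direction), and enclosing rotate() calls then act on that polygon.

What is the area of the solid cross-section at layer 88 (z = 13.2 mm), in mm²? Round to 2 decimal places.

At z = 13.2 mm: the r=7.5 cylinder contributes a regular 24-gon of circumradius 7.5 (area = (24/2)·7.500²·sin(360°/24) = 174.70 mm²); the r=8 cylinder at (16, 4) contributes a regular 24-gon of circumradius 8 (area = (24/2)·8.000²·sin(360°/24) = 198.77 mm²); Taking the union: the 2 present regions are separate (no shared area or edge), so areas and boundary lengths simply add and each stays a separate island — area = 373.48 mm². Overall, the cross-section has 2 separate islands. Net area = 373.48 mm².

373.48 mm²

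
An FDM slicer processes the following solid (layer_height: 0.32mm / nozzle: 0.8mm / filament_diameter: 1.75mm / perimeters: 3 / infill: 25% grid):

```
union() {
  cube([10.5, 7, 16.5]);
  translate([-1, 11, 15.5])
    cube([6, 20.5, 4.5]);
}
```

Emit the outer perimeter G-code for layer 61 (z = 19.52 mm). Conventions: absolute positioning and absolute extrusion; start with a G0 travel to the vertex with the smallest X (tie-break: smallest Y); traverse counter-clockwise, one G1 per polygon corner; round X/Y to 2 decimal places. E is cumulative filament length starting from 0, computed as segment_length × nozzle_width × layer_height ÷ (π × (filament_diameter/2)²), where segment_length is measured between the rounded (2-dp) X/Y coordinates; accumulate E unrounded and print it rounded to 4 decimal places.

At z = 19.52 mm: the cube is absent (z outside [0, 16.5]); the cube at (-1, 11) (footprint 6×20.5) is included at this height; Taking the union: only the 6×20.5 cube at (-1, 11) is present, so the union is just that shape — 1 connected region. The outline is a single polygon with 4 vertices. Extrusion per mm of travel: 0.8 × 0.32 / (π × 0.875²) = 0.106432. Accumulating E over each segment gives final E = 5.6409.

G0 X-1.00 Y11.00 Z19.52
G1 X5.00 Y11.00 E0.6386
G1 X5.00 Y31.50 E2.8205
G1 X-1.00 Y31.50 E3.4591
G1 X-1.00 Y11.00 E5.6409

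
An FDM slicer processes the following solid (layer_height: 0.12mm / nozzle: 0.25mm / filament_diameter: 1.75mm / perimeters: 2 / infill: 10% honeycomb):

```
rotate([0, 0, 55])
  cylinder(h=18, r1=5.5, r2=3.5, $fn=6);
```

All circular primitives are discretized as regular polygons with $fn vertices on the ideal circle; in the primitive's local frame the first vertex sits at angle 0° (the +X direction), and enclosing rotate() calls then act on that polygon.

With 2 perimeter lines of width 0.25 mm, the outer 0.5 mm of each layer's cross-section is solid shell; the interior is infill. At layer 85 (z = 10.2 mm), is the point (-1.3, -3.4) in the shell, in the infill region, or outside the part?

At z = 10.2 mm: the cone contributes a regular 6-gon of circumradius 4.367 (interpolated between r1=5.5 and r2=3.5 at t=0.567); (whole slice rotated 55° about Z — lengths, areas and connectivity unchanged). Overall, the cross-section is a single solid region. Undo the 55° rotation: the query point maps to (-3.531, -0.885) in the un-rotated model frame. The nearest boundary edge runs (-4.37, 0.00)→(-2.18, -3.78); distance from the point to it = 0.28 mm. The point is inside the cross-section, 0.28 mm from the nearest boundary — within the 0.5 mm shell band (2 × 0.25).

shell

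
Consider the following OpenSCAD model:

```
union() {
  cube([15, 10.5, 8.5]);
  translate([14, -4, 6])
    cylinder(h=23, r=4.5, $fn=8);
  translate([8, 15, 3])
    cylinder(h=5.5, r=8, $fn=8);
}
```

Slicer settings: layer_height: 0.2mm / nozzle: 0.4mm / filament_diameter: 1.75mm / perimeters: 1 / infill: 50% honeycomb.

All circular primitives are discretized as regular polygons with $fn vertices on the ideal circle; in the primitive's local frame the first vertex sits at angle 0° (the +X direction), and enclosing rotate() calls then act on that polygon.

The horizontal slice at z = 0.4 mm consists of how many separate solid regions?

At z = 0.4 mm: the cube (footprint 15×10.5) is included at this height; the cylinder at (14, -4) is not intersected at this z (z outside [6, 29]); the cylinder at (8, 15) is absent (z outside [3, 8.5]); Taking the union: only the 15×10.5 cube is present, so the union is just that shape — 1 connected region. The result has 1 disconnected region.

1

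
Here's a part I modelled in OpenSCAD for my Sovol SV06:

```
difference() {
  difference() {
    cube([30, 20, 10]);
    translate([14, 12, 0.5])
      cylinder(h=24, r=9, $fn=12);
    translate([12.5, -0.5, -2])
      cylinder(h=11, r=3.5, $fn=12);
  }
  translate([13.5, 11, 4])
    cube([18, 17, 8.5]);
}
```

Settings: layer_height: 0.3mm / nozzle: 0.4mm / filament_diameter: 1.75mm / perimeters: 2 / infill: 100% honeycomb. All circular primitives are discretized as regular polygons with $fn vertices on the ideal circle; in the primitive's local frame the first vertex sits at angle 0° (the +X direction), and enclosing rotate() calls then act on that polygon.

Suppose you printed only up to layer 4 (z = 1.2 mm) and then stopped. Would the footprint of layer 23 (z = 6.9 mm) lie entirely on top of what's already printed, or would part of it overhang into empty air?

Compare the two slices. At z = 1.2: the cube is present — its section is the full 30×20 rectangle (area 600.00 mm²); the cylinder at (14, 12): section is a regular 12-gon, circumradius r=9 (area = (12/2)·9.000²·sin(360°/12) = 243.00 mm²); the cylinder at (12.5, -0.5): section is a regular 12-gon, circumradius r=3.5 (area = (12/2)·3.500²·sin(360°/12) = 36.75 mm²); Subtracting the remaining from the first: starting from the 30×20 cube (600.00 mm²), the r=9 cylinder at (14, 12) partially overlaps it — only the 239.27 mm² overlap (of its 243.00 mm²) is removed, clipping the outline; the r=3.5 cylinder at (12.5, -0.5) partially overlaps it — only the 14.94 mm² overlap (of its 36.75 mm²) is removed, clipping the outline — area = 345.79 mm²; the cube at (13.5, 11) is absent (z outside [4, 12.5]); After the difference (first − rest): none of the subtracted shapes is present at this height, so that combined region is unchanged — area = 345.79 mm². At z = 6.9: the cube is present — its section is the full 30×20 rectangle (area 600.00 mm²); the r=9 cylinder at (14, 12) gives a regular 12-gon of circumradius 9 (constant along its height) (area = (12/2)·9.000²·sin(360°/12) = 243.00 mm²); the r=3.5 cylinder at (12.5, -0.5) gives a regular 12-gon of circumradius 3.5 (constant along its height) (area = (12/2)·3.500²·sin(360°/12) = 36.75 mm²); Taking the first minus the rest: starting from the 30×20 cube (600.00 mm²), the r=9 cylinder at (14, 12) partially overlaps it — only the 239.27 mm² overlap (of its 243.00 mm²) is removed, clipping the outline; the r=3.5 cylinder at (12.5, -0.5) partially overlaps it — only the 14.94 mm² overlap (of its 36.75 mm²) is removed, clipping the outline — area = 345.79 mm²; the cube at (13.5, 11) (footprint 18×17) is included at this height (area 306.00 mm²); Taking the first minus the rest: starting from that combined region (345.79 mm²), the 18×17 cube at (13.5, 11) partially overlaps it — only the 76.25 mm² overlap (of its 306.00 mm²) is removed, clipping the outline — area = 269.54 mm². Checking containment: the cross-section at z = 6.9 is a subset of the cross-section at z = 1.2.

entirely on top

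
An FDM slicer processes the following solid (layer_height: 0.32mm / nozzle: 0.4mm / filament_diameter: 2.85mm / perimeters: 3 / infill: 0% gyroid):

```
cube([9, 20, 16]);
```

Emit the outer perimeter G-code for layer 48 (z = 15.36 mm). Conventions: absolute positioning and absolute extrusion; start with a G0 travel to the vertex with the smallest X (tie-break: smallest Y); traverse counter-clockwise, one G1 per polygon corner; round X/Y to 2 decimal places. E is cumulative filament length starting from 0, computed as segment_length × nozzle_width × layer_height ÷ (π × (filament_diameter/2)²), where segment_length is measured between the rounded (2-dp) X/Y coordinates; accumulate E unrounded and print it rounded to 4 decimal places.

G0 X0.00 Y0.00 Z15.36
G1 X9.00 Y0.00 E0.1806
G1 X9.00 Y20.00 E0.5819
G1 X0.00 Y20.00 E0.7625
G1 X0.00 Y0.00 E1.1637

At z = 15.36 mm: the cube (footprint 9×20) is included at this height. The outline is a single polygon with 4 vertices. Extrusion per mm of travel: 0.4 × 0.32 / (π × 1.425²) = 0.020065. Accumulating E over each segment gives final E = 1.1637.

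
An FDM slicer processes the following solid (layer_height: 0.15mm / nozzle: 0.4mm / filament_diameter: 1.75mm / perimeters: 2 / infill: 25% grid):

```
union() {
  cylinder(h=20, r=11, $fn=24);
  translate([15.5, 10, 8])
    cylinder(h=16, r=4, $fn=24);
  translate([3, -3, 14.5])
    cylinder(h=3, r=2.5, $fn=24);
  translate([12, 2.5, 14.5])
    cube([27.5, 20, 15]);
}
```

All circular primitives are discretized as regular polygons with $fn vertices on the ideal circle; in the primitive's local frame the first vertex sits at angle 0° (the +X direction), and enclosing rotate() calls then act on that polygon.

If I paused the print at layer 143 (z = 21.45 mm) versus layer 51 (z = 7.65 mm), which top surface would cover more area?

Layer 143 (z = 21.45): the cylinder is not intersected at this z (z outside [0, 20]); the r=4 cylinder at (15.5, 10) gives a regular 24-gon of circumradius 4 (constant along its height) (area = (24/2)·4.000²·sin(360°/24) = 49.69 mm²); the cylinder at (3, -3) is absent (z outside [14.5, 17.5]); the cube at (12, 2.5) (footprint 27.5×20) is included at this height (area 550.00 mm²); Combining (union): the regions partially overlap — summed areas 599.69 mm² minus the doubly-counted overlap 48.48 mm² gives 551.21 mm² — area = 551.21 mm². So its area = 551.21 mm². Layer 51 (z = 7.65): the r=11 cylinder gives a regular 24-gon of circumradius 11 (constant along its height) (area = (24/2)·11.000²·sin(360°/24) = 375.81 mm²); the cylinder at (15.5, 10) is absent (z outside [8, 24]); the cylinder at (3, -3) is not intersected at this z (z outside [14.5, 17.5]); the cube at (12, 2.5) is not intersected at this z (z outside [14.5, 29.5]); Taking the union: only the r=11 cylinder is present, so the union is just that shape — area = 375.81 mm². So its area = 375.81 mm². Layer 143 is larger (551.21 vs 375.81 mm²).

layer 143 (z = 21.45 mm)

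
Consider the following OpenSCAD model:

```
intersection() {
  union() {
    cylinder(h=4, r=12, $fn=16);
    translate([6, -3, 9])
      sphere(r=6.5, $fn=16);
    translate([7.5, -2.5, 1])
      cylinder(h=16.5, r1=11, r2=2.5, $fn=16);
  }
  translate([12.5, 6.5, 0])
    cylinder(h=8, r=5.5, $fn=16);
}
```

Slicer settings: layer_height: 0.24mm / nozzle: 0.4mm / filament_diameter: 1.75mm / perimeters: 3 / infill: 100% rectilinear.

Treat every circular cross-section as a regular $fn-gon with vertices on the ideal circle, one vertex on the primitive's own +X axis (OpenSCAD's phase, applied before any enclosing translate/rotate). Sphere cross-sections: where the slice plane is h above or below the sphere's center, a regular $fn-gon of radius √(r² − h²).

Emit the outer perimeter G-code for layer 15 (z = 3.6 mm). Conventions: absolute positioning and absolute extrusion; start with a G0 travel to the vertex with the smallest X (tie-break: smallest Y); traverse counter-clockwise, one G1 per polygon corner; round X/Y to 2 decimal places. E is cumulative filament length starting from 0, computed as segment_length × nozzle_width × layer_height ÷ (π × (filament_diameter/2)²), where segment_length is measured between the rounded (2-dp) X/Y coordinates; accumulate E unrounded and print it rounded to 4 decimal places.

At z = 3.6 mm: the cylinder: section is a regular 16-gon, circumradius r=12; the r=6.5 sphere at (6, -3) slices to a regular 16-gon of circumradius 3.618 (√(r²−h²) with h=5.4 from center); the cone at (7.5, -2.5): at t=0.158 of its height the radius interpolates to r₁+(r₂−r₁)t = 9.661, giving a regular 16-gon of that circumradius; Taking the union: the regions partially overlap (shared area 230.51 mm²), so overlapping operands fuse into one piece — 1 connected region; the r=5.5 cylinder at (12.5, 6.5) contributes a regular 16-gon of circumradius 5.5; Taking the intersection: the r=5.5 cylinder at (12.5, 6.5) partially overlaps that combined region; clipping to the common part keeps 35.85 mm² — 1 connected region. The outline is a single polygon with 13 vertices. Extrusion per mm of travel: 0.4 × 0.24 / (π × 0.875²) = 0.039912. Accumulating E over each segment gives final E = 1.0269.

G0 X7.00 Y6.50 Z3.60
G1 X7.42 Y4.40 E0.0855
G1 X8.61 Y2.61 E0.1713
G1 X10.40 Y1.42 E0.2571
G1 X12.50 Y1.00 E0.3425
G1 X14.60 Y1.42 E0.4280
G1 X15.76 Y2.19 E0.4836
G1 X14.33 Y4.33 E0.5863
G1 X11.20 Y6.43 E0.7367
G1 X9.66 Y6.73 E0.7994
G1 X8.49 Y8.49 E0.8837
G1 X7.69 Y9.01 E0.9218
G1 X7.42 Y8.60 E0.9414
G1 X7.00 Y6.50 E1.0269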